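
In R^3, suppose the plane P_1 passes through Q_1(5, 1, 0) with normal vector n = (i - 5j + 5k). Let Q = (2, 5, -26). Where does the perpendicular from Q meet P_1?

(5, -10, -11)

P_1: n·r = n·Q_1 gives x - 5y + 5z = 0.
Foot = Q − λn with λ = (n·Q − d)/|n|² = (-153 − 0)/51 = -3.
Foot = (2, 5, -26) − (-3)·(1, -5, 5) = (5, -10, -11).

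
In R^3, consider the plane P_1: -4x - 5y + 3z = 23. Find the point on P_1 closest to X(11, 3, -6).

Foot = X − λn with λ = (n·X − d)/|n|² = (-77 − 23)/50 = -2.
Foot = (11, 3, -6) − (-2)·(-4, -5, 3) = (3, -7, 0).

(3, -7, 0)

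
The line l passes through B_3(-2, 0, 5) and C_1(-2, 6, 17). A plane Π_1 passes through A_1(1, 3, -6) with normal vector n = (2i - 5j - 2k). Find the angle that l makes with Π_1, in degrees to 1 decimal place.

A direction vector for l is C_1 − B_3 = (0, 6, 12).
Π_1: n·r = n·A_1 gives 2x - 5y - 2z = -1.
sin θ = |n·v| / (|n||v|) = |-54| / (√33 · √180) = 0.70065.
θ ≈ 44.5°.

44.5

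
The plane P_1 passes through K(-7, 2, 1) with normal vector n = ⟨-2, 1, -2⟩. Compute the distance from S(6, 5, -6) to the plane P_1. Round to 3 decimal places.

P_1: n·r = n·K gives -2x + y - 2z = 14.
n·S − d = (-2)·(6) + (1)·(5) + (-2)·(-6) − 14 = -9; |n| = √9.
Distance = |-9| / √9 = 9/√9 ≈ 3.000.

3.000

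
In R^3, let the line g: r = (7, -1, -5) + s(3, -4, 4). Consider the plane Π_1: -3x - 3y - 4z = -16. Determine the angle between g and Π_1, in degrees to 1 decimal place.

sin θ = |n·v| / (|n||v|) = |-13| / (√34 · √41) = 0.34819.
θ ≈ 20.4°.

20.4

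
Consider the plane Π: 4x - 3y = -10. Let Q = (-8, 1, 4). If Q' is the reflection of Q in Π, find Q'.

(0, -5, 4)

λ = (n·Q − d)/|n|² = (-35 − (-10))/25 = -1.
Reflection = Q − 2λn = (-8, 1, 4) − (-2)·(4, -3, 0) = (0, -5, 4).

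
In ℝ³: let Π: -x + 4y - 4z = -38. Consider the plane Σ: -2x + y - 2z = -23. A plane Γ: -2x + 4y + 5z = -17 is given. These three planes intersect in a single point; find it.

(6, -5, 3)

Solving the 3×3 linear system -x + 4y - 4z = -38, -2x + y - 2z = -23, -2x + 4y + 5z = -17 (e.g. by elimination or Cramer's rule, determinant = 67) gives (6, -5, 3).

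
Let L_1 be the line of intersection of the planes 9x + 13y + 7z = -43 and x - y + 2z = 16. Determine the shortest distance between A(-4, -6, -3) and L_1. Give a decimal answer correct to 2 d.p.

8.88

Direction of L_1: (9, 13, 7) × (1, -1, 2) = (33, -11, -22).
A point on L_1: solving the two plane equations with x = 0 gives (0, -6, 5).
Taking (0, -6, 5) on L_1 with direction v = (33, -11, -22): w = A − (0, -6, 5) = (-4, 0, -8), and w × v = (-88, -352, 44).
Distance = |w × v| / |v| = √133584 / √1694 ≈ 8.88.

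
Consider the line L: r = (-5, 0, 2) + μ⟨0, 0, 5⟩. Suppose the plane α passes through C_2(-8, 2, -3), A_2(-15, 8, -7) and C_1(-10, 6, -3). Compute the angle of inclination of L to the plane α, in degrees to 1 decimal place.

41.8

C_2A_2 = (-7, 6, -4), C_2C_1 = (-2, 4, 0); a normal to α is C_2A_2 × C_2C_1 = (16, 8, -16).
Using C_2: α has equation 16x + 8y - 16z = -64.
sin θ = |n·v| / (|n||v|) = |-80| / (√576 · √25) = 0.66667.
θ ≈ 41.8°.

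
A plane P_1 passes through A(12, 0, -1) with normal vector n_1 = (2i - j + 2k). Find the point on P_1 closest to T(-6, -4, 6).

P_1: n_1·r = n_1·A gives 2x - y + 2z = 22.
Foot = T − λn with λ = (n·T − d)/|n|² = (4 − 22)/9 = -2.
Foot = (-6, -4, 6) − (-2)·(2, -1, 2) = (-2, -6, 10).

(-2, -6, 10)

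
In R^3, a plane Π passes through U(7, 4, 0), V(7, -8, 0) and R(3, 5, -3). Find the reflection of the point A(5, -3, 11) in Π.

(17, -3, -5)

UV = (0, -12, 0), UR = (-4, 1, -3); a normal to Π is UV × UR = (36, 0, -48).
Using U: Π has equation 36x - 48z = 252.
λ = (n·A − d)/|n|² = (-348 − 252)/3600 = -1/6.
Reflection = A − 2λn = (5, -3, 11) − (-1/3)·(36, 0, -48) = (17, -3, -5).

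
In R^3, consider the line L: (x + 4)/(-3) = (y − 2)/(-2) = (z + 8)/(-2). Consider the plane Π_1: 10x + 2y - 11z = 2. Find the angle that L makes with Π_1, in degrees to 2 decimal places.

11.19

L has direction (-3, -2, -2) through (-4, 2, -8).
sin θ = |n·v| / (|n||v|) = |-12| / (√225 · √17) = 0.19403.
θ ≈ 11.19°.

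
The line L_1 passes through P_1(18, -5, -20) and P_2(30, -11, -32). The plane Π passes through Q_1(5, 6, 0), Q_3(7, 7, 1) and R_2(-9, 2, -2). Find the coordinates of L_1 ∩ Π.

(2, 3, -4)

A direction vector for L_1 is P_2 − P_1 = (12, -6, -12).
Q_1Q_3 = (2, 1, 1), Q_1R_2 = (-14, -4, -2); a normal to Π is Q_1Q_3 × Q_1R_2 = (2, -10, 6).
Using Q_1: Π has equation 2x - 10y + 6z = -50.
Substitute r = (18, -5, -20) + t(12, -6, -12) into the plane: -34 + 12t = -50, so t = -4/3.
Intersection: (18, -5, -20) + (-4/3)·(12, -6, -12) = (2, 3, -4).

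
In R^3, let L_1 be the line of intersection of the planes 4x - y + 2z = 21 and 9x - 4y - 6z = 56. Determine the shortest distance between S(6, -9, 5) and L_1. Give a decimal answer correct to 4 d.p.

Direction of L_1: (4, -1, 2) × (9, -4, -6) = (14, 42, -7).
A point on L_1: solving the two plane equations with x = 6 gives (6, 1, -1).
Taking (6, 1, -1) on L_1 with direction v = (14, 42, -7): w = S − (6, 1, -1) = (0, -10, 6), and w × v = (-182, 84, 140).
Distance = |w × v| / |v| = √59780 / √2009 ≈ 5.4549.

5.4549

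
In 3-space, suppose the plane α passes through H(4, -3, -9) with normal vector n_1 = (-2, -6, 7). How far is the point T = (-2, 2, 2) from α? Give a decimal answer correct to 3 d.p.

α: n_1·r = n_1·H gives -2x - 6y + 7z = -53.
n·T − d = (-2)·(-2) + (-6)·(2) + (7)·(2) − (-53) = 59; |n| = √89.
Distance = |59| / √89 = 59/√89 ≈ 6.254.

6.254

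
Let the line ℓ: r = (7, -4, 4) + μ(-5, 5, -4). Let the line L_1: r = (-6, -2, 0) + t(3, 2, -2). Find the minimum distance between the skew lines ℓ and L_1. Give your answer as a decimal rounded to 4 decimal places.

Common perpendicular direction n = (-5, 5, -4) × (3, 2, -2) = (-2, -22, -25).
With w = (-6, -2, 0) − (7, -4, 4) = (-13, 2, -4), w · n = 82.
Distance = |w · n| / |n| = |82| / √1113 ≈ 2.4579.

2.4579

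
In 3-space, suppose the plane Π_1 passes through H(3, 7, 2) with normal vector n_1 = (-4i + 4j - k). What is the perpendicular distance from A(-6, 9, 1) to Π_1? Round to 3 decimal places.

7.833

Π_1: n_1·r = n_1·H gives -4x + 4y - z = 14.
n·A − d = (-4)·(-6) + (4)·(9) + (-1)·(1) − 14 = 45; |n| = √33.
Distance = |45| / √33 = 45/√33 ≈ 7.833.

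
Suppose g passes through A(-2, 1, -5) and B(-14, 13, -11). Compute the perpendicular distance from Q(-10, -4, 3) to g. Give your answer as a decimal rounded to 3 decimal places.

12.351

A direction vector for g is B − A = (-12, 12, -6).
Taking (-2, 1, -5) on g with direction v = (-12, 12, -6): w = Q − (-2, 1, -5) = (-8, -5, 8), and w × v = (-66, -144, -156).
Distance = |w × v| / |v| = √49428 / √324 ≈ 12.351.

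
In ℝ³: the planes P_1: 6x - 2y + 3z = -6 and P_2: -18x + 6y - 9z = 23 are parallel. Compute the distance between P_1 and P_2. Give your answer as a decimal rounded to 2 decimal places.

0.24

Rescale P_2 by 1/(-3): 6x - 2y + 3z = -23/3. Then distance = |-6 − (-23/3)| / √49 ≈ 0.24.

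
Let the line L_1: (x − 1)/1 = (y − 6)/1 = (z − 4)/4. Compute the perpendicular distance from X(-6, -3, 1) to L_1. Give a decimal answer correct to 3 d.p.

L_1 has direction (1, 1, 4) through (1, 6, 4).
Taking (1, 6, 4) on L_1 with direction v = (1, 1, 4): w = X − (1, 6, 4) = (-7, -9, -3), and w × v = (-33, 25, 2).
Distance = |w × v| / |v| = √1718 / √18 ≈ 9.770.

9.770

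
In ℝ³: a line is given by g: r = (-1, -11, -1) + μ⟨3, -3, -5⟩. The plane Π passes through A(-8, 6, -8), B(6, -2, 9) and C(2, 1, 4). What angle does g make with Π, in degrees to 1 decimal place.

AB = (14, -8, 17), AC = (10, -5, 12); a normal to Π is AB × AC = (-11, 2, 10).
Using A: Π has equation -11x + 2y + 10z = 20.
sin θ = |n·v| / (|n||v|) = |-89| / (√225 · √43) = 0.90482.
θ ≈ 64.8°.

64.8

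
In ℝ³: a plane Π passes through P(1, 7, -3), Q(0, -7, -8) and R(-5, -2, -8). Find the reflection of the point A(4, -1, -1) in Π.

(6, 1, -7)

PQ = (-1, -14, -5), PR = (-6, -9, -5); a normal to Π is PQ × PR = (25, 25, -75).
Using P: Π has equation 25x + 25y - 75z = 425.
λ = (n·A − d)/|n|² = (150 − 425)/6875 = -1/25.
Reflection = A − 2λn = (4, -1, -1) − (-2/25)·(25, 25, -75) = (6, 1, -7).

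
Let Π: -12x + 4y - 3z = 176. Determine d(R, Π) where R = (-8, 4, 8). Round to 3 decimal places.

6.769

n·R − d = (-12)·(-8) + (4)·(4) + (-3)·(8) − 176 = -88; |n| = √169.
Distance = |-88| / √169 = 88/√169 ≈ 6.769.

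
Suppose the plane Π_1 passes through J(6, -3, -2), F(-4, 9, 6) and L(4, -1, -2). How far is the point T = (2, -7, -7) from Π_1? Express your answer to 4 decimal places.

4.7001

JF = (-10, 12, 8), JL = (-2, 2, 0); a normal to Π_1 is JF × JL = (-16, -16, 4).
Using J: Π_1 has equation -16x - 16y + 4z = -56.
n·T − d = (-16)·(2) + (-16)·(-7) + (4)·(-7) − (-56) = 108; |n| = √528.
Distance = |108| / √528 = 108/√528 ≈ 4.7001.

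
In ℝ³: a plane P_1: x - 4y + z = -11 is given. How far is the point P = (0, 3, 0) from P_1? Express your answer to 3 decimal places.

n·P − d = (1)·(0) + (-4)·(3) + (1)·(0) − (-11) = -1; |n| = √18.
Distance = |-1| / √18 = 1/√18 ≈ 0.236.

0.236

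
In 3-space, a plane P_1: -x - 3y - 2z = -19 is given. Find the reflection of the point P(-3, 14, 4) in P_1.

(-7, 2, -4)

λ = (n·P − d)/|n|² = (-47 − (-19))/14 = -2.
Reflection = P − 2λn = (-3, 14, 4) − (-4)·(-1, -3, -2) = (-7, 2, -4).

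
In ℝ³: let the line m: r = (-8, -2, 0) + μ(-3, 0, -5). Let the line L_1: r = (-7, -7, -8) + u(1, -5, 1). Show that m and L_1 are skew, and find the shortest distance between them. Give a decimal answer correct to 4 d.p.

Common perpendicular direction n = (-3, 0, -5) × (1, -5, 1) = (-25, -2, 15).
With w = (-7, -7, -8) − (-8, -2, 0) = (1, -5, -8), w · n = -135.
Since n ≠ 0 the lines are not parallel, and w · n = -135 ≠ 0 so they do not intersect; hence they are skew.
Distance = |w · n| / |n| = |-135| / √854 ≈ 4.6196.

4.6196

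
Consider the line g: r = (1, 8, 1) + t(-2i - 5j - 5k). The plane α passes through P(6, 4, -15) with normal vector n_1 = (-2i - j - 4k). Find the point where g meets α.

α: n_1·r = n_1·P gives -2x - y - 4z = 44.
Substitute r = (1, 8, 1) + t(-2, -5, -5) into the plane: -14 + 29t = 44, so t = 2.
Intersection: (1, 8, 1) + 2·(-2, -5, -5) = (-3, -2, -9).

(-3, -2, -9)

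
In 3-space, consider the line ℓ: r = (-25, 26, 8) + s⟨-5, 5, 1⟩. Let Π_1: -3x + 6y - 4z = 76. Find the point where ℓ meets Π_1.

(-10, 11, 5)

Substitute r = (-25, 26, 8) + t(-5, 5, 1) into the plane: 199 + 41t = 76, so t = -3.
Intersection: (-25, 26, 8) + (-3)·(-5, 5, 1) = (-10, 11, 5).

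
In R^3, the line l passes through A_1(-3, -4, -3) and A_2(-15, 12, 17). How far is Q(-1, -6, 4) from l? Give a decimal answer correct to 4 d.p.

A direction vector for l is A_2 − A_1 = (-12, 16, 20).
Taking (-3, -4, -3) on l with direction v = (-12, 16, 20): w = Q − (-3, -4, -3) = (2, -2, 7), and w × v = (-152, -124, 8).
Distance = |w × v| / |v| = √38544 / √800 ≈ 6.9412.

6.9412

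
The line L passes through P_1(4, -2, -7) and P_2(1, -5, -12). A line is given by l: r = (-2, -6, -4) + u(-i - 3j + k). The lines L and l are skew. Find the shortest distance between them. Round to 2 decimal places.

A direction vector for L is P_2 − P_1 = (-3, -3, -5).
Common perpendicular direction n = (-3, -3, -5) × (-1, -3, 1) = (-18, 8, 6).
With w = (-2, -6, -4) − (4, -2, -7) = (-6, -4, 3), w · n = 94.
Distance = |w · n| / |n| = |94| / √424 ≈ 4.57.

4.57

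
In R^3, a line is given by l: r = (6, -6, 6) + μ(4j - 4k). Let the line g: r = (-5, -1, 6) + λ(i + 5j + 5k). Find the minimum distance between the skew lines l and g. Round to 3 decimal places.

11.387

Common perpendicular direction n = (0, 4, -4) × (1, 5, 5) = (40, -4, -4).
With w = (-5, -1, 6) − (6, -6, 6) = (-11, 5, 0), w · n = -460.
Distance = |w · n| / |n| = |-460| / √1632 ≈ 11.387.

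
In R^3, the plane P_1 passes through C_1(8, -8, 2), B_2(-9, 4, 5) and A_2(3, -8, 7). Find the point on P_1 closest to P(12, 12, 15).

C_1B_2 = (-17, 12, 3), C_1A_2 = (-5, 0, 5); a normal to P_1 is C_1B_2 × C_1A_2 = (60, 70, 60).
Using C_1: P_1 has equation 60x + 70y + 60z = 40.
Foot = P − λn with λ = (n·P − d)/|n|² = (2460 − 40)/12100 = 1/5.
Foot = (12, 12, 15) − (1/5)·(60, 70, 60) = (0, -2, 3).

(0, -2, 3)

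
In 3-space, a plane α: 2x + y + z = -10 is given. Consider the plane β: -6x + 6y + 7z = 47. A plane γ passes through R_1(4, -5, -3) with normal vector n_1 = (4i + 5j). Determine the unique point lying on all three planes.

γ: n_1·r = n_1·R_1 gives 4x + 5y = -9.
Solving the 3×3 linear system 2x + y + z = -10, -6x + 6y + 7z = 47, 4x + 5y = -9 (e.g. by elimination or Cramer's rule, determinant = -96) gives (-6, 3, -1).

(-6, 3, -1)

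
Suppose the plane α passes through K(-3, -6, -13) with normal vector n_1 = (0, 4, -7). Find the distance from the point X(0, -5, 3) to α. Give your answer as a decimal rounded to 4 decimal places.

13.3958

α: n_1·r = n_1·K gives 4y - 7z = 67.
n·X − d = (0)·(0) + (4)·(-5) + (-7)·(3) − 67 = -108; |n| = √65.
Distance = |-108| / √65 = 108/√65 ≈ 13.3958.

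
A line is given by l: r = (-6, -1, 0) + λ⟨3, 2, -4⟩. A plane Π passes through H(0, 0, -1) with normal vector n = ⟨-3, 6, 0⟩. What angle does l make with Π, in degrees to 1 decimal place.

4.8

Π: n·r = n·H gives -3x + 6y = 0.
sin θ = |n·v| / (|n||v|) = |3| / (√45 · √29) = 0.08305.
θ ≈ 4.8°.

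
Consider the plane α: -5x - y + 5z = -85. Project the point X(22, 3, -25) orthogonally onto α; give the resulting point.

Foot = X − λn with λ = (n·X − d)/|n|² = (-238 − (-85))/51 = -3.
Foot = (22, 3, -25) − (-3)·(-5, -1, 5) = (7, 0, -10).

(7, 0, -10)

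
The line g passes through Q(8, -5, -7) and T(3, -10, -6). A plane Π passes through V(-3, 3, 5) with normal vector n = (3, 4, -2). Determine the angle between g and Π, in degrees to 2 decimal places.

74.17

A direction vector for g is T − Q = (-5, -5, 1).
Π: n·r = n·V gives 3x + 4y - 2z = -7.
sin θ = |n·v| / (|n||v|) = |-37| / (√29 · √51) = 0.96209.
θ ≈ 74.17°.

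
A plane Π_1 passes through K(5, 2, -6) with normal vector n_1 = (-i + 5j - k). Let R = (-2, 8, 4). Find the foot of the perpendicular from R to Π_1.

(-1, 3, 5)

Π_1: n_1·r = n_1·K gives -x + 5y - z = 11.
Foot = R − λn with λ = (n·R − d)/|n|² = (38 − 11)/27 = 1.
Foot = (-2, 8, 4) − 1·(-1, 5, -1) = (-1, 3, 5).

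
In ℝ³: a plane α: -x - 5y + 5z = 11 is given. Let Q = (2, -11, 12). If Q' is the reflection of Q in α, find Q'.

λ = (n·Q − d)/|n|² = (113 − 11)/51 = 2.
Reflection = Q − 2λn = (2, -11, 12) − 4·(-1, -5, 5) = (6, 9, -8).

(6, 9, -8)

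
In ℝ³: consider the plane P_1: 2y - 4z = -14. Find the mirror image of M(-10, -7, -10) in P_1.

λ = (n·M − d)/|n|² = (26 − (-14))/20 = 2.
Reflection = M − 2λn = (-10, -7, -10) − 4·(0, 2, -4) = (-10, -15, 6).

(-10, -15, 6)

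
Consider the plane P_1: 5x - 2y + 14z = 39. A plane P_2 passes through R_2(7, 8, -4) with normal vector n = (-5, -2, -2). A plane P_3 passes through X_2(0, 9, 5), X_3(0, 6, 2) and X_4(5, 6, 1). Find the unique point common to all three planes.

(5, 7, 2)

P_2: n·r = n·R_2 gives -5x - 2y - 2z = -43.
X_2X_3 = (0, -3, -3), X_2X_4 = (5, -3, -4); a normal to P_3 is X_2X_3 × X_2X_4 = (3, -15, 15).
Using X_2: P_3 has equation 3x - 15y + 15z = -60.
Solving the 3×3 linear system 5x - 2y + 14z = 39, -5x - 2y - 2z = -43, 3x - 15y + 15z = -60 (e.g. by elimination or Cramer's rule, determinant = 696) gives (5, 7, 2).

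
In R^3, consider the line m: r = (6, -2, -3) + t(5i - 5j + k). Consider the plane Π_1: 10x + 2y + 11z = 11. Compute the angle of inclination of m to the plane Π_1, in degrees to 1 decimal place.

28.4

sin θ = |n·v| / (|n||v|) = |51| / (√225 · √51) = 0.47610.
θ ≈ 28.4°.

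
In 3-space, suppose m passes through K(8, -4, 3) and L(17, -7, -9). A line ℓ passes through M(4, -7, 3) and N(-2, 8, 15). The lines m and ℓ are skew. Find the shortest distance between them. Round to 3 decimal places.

2.476

A direction vector for m is L − K = (9, -3, -12).
A direction vector for ℓ is N − M = (-6, 15, 12).
Common perpendicular direction n = (9, -3, -12) × (-6, 15, 12) = (144, -36, 117).
With w = (4, -7, 3) − (8, -4, 3) = (-4, -3, 0), w · n = -468.
Distance = |w · n| / |n| = |-468| / √35721 ≈ 2.476.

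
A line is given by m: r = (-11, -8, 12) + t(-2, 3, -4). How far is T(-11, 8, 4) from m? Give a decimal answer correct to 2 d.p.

9.97

Taking (-11, -8, 12) on m with direction v = (-2, 3, -4): w = T − (-11, -8, 12) = (0, 16, -8), and w × v = (-40, 16, 32).
Distance = |w × v| / |v| = √2880 / √29 ≈ 9.97.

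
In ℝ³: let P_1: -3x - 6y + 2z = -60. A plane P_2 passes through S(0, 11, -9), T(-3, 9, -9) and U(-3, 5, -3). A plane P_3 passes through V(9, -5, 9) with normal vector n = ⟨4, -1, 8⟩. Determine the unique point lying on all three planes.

(12, 7, 9)

ST = (-3, -2, 0), SU = (-3, -6, 6); a normal to P_2 is ST × SU = (-12, 18, 12).
Using S: P_2 has equation -12x + 18y + 12z = 90.
P_3: n·r = n·V gives 4x - y + 8z = 113.
Solving the 3×3 linear system -3x - 6y + 2z = -60, -12x + 18y + 12z = 90, 4x - y + 8z = 113 (e.g. by elimination or Cramer's rule, determinant = -1452) gives (12, 7, 9).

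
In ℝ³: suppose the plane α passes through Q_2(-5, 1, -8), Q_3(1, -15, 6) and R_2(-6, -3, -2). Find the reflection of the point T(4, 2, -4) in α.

Q_2Q_3 = (6, -16, 14), Q_2R_2 = (-1, -4, 6); a normal to α is Q_2Q_3 × Q_2R_2 = (-40, -50, -40).
Using Q_2: α has equation -40x - 50y - 40z = 470.
λ = (n·T − d)/|n|² = (-100 − 470)/5700 = -1/10.
Reflection = T − 2λn = (4, 2, -4) − (-1/5)·(-40, -50, -40) = (-4, -8, -12).

(-4, -8, -12)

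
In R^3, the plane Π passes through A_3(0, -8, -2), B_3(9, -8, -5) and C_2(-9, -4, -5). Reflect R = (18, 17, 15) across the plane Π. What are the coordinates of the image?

A_3B_3 = (9, 0, -3), A_3C_2 = (-9, 4, -3); a normal to Π is A_3B_3 × A_3C_2 = (12, 54, 36).
Using A_3: Π has equation 12x + 54y + 36z = -504.
λ = (n·R − d)/|n|² = (1674 − (-504))/4356 = 1/2.
Reflection = R − 2λn = (18, 17, 15) − 1·(12, 54, 36) = (6, -37, -21).

(6, -37, -21)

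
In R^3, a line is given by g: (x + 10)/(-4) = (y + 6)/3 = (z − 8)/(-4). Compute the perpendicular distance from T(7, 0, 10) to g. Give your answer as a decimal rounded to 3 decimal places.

g has direction (-4, 3, -4) through (-10, -6, 8).
Taking (-10, -6, 8) on g with direction v = (-4, 3, -4): w = T − (-10, -6, 8) = (17, 6, 2), and w × v = (-30, 60, 75).
Distance = |w × v| / |v| = √10125 / √41 ≈ 15.715.

15.715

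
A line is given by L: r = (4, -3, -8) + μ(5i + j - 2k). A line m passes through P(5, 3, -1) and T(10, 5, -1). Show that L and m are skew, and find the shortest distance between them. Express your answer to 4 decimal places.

A direction vector for m is T − P = (5, 2, 0).
Common perpendicular direction n = (5, 1, -2) × (5, 2, 0) = (4, -10, 5).
With w = (5, 3, -1) − (4, -3, -8) = (1, 6, 7), w · n = -21.
Since n ≠ 0 the lines are not parallel, and w · n = -21 ≠ 0 so they do not intersect; hence they are skew.
Distance = |w · n| / |n| = |-21| / √141 ≈ 1.7685.

1.7685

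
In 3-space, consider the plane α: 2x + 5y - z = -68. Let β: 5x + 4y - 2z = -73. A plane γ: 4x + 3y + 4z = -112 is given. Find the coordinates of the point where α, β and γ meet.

(-9, -12, -10)

Solving the 3×3 linear system 2x + 5y - z = -68, 5x + 4y - 2z = -73, 4x + 3y + 4z = -112 (e.g. by elimination or Cramer's rule, determinant = -95) gives (-9, -12, -10).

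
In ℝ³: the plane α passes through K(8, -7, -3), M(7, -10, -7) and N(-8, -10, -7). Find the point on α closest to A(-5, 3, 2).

KM = (-1, -3, -4), KN = (-16, -3, -4); a normal to α is KM × KN = (0, 60, -45).
Using K: α has equation 60y - 45z = -285.
Foot = A − λn with λ = (n·A − d)/|n|² = (90 − (-285))/5625 = 1/15.
Foot = (-5, 3, 2) − (1/15)·(0, 60, -45) = (-5, -1, 5).

(-5, -1, 5)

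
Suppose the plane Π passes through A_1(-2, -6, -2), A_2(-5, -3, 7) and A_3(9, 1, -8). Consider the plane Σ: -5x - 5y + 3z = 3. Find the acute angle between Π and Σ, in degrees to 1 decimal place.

80.4

A_1A_2 = (-3, 3, 9), A_1A_3 = (11, 7, -6); a normal to Π is A_1A_2 × A_1A_3 = (-81, 81, -54).
Using A_1: Π has equation -81x + 81y - 54z = -216.
cos θ = |n₁·n₂| / (|n₁||n₂|) = |-162| / (√16038 · √59).
θ = arccos(0.16654) ≈ 80.4°.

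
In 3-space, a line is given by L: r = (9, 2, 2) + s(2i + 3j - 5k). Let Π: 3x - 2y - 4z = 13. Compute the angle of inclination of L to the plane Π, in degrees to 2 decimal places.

sin θ = |n·v| / (|n||v|) = |20| / (√29 · √38) = 0.60248.
θ ≈ 37.05°.

37.05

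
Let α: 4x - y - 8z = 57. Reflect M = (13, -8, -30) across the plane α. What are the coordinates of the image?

λ = (n·M − d)/|n|² = (300 − 57)/81 = 3.
Reflection = M − 2λn = (13, -8, -30) − 6·(4, -1, -8) = (-11, -2, 18).

(-11, -2, 18)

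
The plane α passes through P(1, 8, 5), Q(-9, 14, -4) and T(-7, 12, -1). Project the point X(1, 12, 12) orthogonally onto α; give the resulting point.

(1, 6, 8)

PQ = (-10, 6, -9), PT = (-8, 4, -6); a normal to α is PQ × PT = (0, 12, 8).
Using P: α has equation 12y + 8z = 136.
Foot = X − λn with λ = (n·X − d)/|n|² = (240 − 136)/208 = 1/2.
Foot = (1, 12, 12) − (1/2)·(0, 12, 8) = (1, 6, 8).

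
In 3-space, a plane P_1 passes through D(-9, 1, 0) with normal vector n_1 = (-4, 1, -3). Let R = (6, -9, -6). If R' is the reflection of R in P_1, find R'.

(-10, -5, -18)

P_1: n_1·r = n_1·D gives -4x + y - 3z = 37.
λ = (n·R − d)/|n|² = (-15 − 37)/26 = -2.
Reflection = R − 2λn = (6, -9, -6) − (-4)·(-4, 1, -3) = (-10, -5, -18).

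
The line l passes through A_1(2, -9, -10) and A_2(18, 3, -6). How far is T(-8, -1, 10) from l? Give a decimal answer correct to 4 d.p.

23.7357

A direction vector for l is A_2 − A_1 = (16, 12, 4).
Taking (2, -9, -10) on l with direction v = (16, 12, 4): w = T − (2, -9, -10) = (-10, 8, 20), and w × v = (-208, 360, -248).
Distance = |w × v| / |v| = √234368 / √416 ≈ 23.7357.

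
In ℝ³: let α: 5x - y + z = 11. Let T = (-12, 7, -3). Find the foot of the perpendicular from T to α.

Foot = T − λn with λ = (n·T − d)/|n|² = (-70 − 11)/27 = -3.
Foot = (-12, 7, -3) − (-3)·(5, -1, 1) = (3, 4, 0).

(3, 4, 0)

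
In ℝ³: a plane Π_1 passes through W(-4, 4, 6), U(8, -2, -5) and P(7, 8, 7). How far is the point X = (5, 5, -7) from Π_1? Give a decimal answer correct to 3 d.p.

7.102

WU = (12, -6, -11), WP = (11, 4, 1); a normal to Π_1 is WU × WP = (38, -133, 114).
Using W: Π_1 has equation 38x - 133y + 114z = 0.
n·X − d = (38)·(5) + (-133)·(5) + (114)·(-7) − 0 = -1273; |n| = √32129.
Distance = |-1273| / √32129 = 1273/√32129 ≈ 7.102.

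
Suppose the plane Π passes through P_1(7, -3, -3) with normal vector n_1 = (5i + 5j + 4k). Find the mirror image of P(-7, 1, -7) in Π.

(3, 11, 1)

Π: n_1·r = n_1·P_1 gives 5x + 5y + 4z = 8.
λ = (n·P − d)/|n|² = (-58 − 8)/66 = -1.
Reflection = P − 2λn = (-7, 1, -7) − (-2)·(5, 5, 4) = (3, 11, 1).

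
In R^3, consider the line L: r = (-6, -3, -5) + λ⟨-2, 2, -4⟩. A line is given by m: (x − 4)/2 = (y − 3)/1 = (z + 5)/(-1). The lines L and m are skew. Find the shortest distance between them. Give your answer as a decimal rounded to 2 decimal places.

3.38

m has direction (2, 1, -1) through (4, 3, -5).
Common perpendicular direction n = (-2, 2, -4) × (2, 1, -1) = (2, -10, -6).
With w = (4, 3, -5) − (-6, -3, -5) = (10, 6, 0), w · n = -40.
Distance = |w · n| / |n| = |-40| / √140 ≈ 3.38.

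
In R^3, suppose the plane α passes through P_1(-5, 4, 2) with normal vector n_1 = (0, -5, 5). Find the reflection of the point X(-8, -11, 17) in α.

(-8, 19, -13)

α: n_1·r = n_1·P_1 gives -5y + 5z = -10.
λ = (n·X − d)/|n|² = (140 − (-10))/50 = 3.
Reflection = X − 2λn = (-8, -11, 17) − 6·(0, -5, 5) = (-8, 19, -13).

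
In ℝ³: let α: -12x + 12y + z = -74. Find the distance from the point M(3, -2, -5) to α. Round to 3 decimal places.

0.529

n·M − d = (-12)·(3) + (12)·(-2) + (1)·(-5) − (-74) = 9; |n| = √289.
Distance = |9| / √289 = 9/√289 ≈ 0.529.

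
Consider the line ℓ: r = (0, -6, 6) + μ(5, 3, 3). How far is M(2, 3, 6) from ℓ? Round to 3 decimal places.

7.291

Taking (0, -6, 6) on ℓ with direction v = (5, 3, 3): w = M − (0, -6, 6) = (2, 9, 0), and w × v = (27, -6, -39).
Distance = |w × v| / |v| = √2286 / √43 ≈ 7.291.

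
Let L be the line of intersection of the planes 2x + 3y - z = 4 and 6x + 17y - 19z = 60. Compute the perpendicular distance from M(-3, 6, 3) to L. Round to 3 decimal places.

4.544

Direction of L: (2, 3, -1) × (6, 17, -19) = (-40, 32, 16).
A point on L: solving the two plane equations with x = 3 gives (3, -2, -4).
Taking (3, -2, -4) on L with direction v = (-40, 32, 16): w = M − (3, -2, -4) = (-6, 8, 7), and w × v = (-96, -184, 128).
Distance = |w × v| / |v| = √59456 / √2880 ≈ 4.544.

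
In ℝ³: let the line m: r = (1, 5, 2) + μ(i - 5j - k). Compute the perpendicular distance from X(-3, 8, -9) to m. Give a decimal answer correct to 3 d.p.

Taking (1, 5, 2) on m with direction v = (1, -5, -1): w = X − (1, 5, 2) = (-4, 3, -11), and w × v = (-58, -15, 17).
Distance = |w × v| / |v| = √3878 / √27 ≈ 11.985.

11.985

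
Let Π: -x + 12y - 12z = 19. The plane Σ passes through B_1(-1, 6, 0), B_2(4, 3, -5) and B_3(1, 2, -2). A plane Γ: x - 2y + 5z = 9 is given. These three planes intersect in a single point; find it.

(-7, 7, 6)

B_1B_2 = (5, -3, -5), B_1B_3 = (2, -4, -2); a normal to Σ is B_1B_2 × B_1B_3 = (-14, 0, -14).
Using B_1: Σ has equation -14x - 14z = 14.
Solving the 3×3 linear system -x + 12y - 12z = 19, -14x - 14z = 14, x - 2y + 5z = 9 (e.g. by elimination or Cramer's rule, determinant = 364) gives (-7, 7, 6).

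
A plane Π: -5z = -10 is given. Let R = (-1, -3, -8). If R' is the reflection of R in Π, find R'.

λ = (n·R − d)/|n|² = (40 − (-10))/25 = 2.
Reflection = R − 2λn = (-1, -3, -8) − 4·(0, 0, -5) = (-1, -3, 12).

(-1, -3, 12)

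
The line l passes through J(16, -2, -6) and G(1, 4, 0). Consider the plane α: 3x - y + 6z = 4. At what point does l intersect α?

(6, 2, -2)

A direction vector for l is G − J = (-15, 6, 6).
Substitute r = (16, -2, -6) + t(-15, 6, 6) into the plane: 14 + (-15)t = 4, so t = 2/3.
Intersection: (16, -2, -6) + (2/3)·(-15, 6, 6) = (6, 2, -2).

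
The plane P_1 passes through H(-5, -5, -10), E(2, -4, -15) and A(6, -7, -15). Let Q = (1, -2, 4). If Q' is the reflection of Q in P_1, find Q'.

(-11, -18, -16)

HE = (7, 1, -5), HA = (11, -2, -5); a normal to P_1 is HE × HA = (-15, -20, -25).
Using H: P_1 has equation -15x - 20y - 25z = 425.
λ = (n·Q − d)/|n|² = (-75 − 425)/1250 = -2/5.
Reflection = Q − 2λn = (1, -2, 4) − (-4/5)·(-15, -20, -25) = (-11, -18, -16).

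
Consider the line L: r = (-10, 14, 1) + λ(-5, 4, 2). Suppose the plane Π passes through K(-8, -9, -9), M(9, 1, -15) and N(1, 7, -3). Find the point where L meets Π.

(0, 6, -3)

KM = (17, 10, -6), KN = (9, 16, 6); a normal to Π is KM × KN = (156, -156, 182).
Using K: Π has equation 156x - 156y + 182z = -1482.
Substitute r = (-10, 14, 1) + t(-5, 4, 2) into the plane: -3562 + (-1040)t = -1482, so t = -2.
Intersection: (-10, 14, 1) + (-2)·(-5, 4, 2) = (0, 6, -3).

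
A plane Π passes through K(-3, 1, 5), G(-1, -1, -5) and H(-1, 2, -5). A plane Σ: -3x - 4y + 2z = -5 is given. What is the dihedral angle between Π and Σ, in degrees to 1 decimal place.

61.7

KG = (2, -2, -10), KH = (2, 1, -10); a normal to Π is KG × KH = (30, 0, 6).
Using K: Π has equation 30x + 6z = -60.
cos θ = |n₁·n₂| / (|n₁||n₂|) = |-78| / (√936 · √29).
θ = arccos(0.47343) ≈ 61.7°.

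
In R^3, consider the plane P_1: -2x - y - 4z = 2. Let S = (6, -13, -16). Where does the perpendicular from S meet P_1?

Foot = S − λn with λ = (n·S − d)/|n|² = (65 − 2)/21 = 3.
Foot = (6, -13, -16) − 3·(-2, -1, -4) = (12, -10, -4).

(12, -10, -4)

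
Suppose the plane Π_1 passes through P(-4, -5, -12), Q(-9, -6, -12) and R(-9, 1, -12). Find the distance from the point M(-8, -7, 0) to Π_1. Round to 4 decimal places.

12.0000

PQ = (-5, -1, 0), PR = (-5, 6, 0); a normal to Π_1 is PQ × PR = (0, 0, -35).
Using P: Π_1 has equation -35z = 420.
n·M − d = (0)·(-8) + (0)·(-7) + (-35)·(0) − 420 = -420; |n| = √1225.
Distance = |-420| / √1225 = 420/√1225 ≈ 12.0000.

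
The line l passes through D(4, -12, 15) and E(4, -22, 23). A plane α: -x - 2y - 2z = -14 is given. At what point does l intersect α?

A direction vector for l is E − D = (0, -10, 8).
Substitute r = (4, -12, 15) + t(0, -10, 8) into the plane: -10 + 4t = -14, so t = -1.
Intersection: (4, -12, 15) + (-1)·(0, -10, 8) = (4, -2, 7).

(4, -2, 7)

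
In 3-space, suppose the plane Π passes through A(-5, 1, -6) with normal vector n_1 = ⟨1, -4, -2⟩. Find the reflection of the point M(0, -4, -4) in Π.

(-2, 4, 0)

Π: n_1·r = n_1·A gives x - 4y - 2z = 3.
λ = (n·M − d)/|n|² = (24 − 3)/21 = 1.
Reflection = M − 2λn = (0, -4, -4) − 2·(1, -4, -2) = (-2, 4, 0).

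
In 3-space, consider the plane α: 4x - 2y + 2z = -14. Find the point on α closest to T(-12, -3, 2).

(-8, -5, 4)

Foot = T − λn with λ = (n·T − d)/|n|² = (-38 − (-14))/24 = -1.
Foot = (-12, -3, 2) − (-1)·(4, -2, 2) = (-8, -5, 4).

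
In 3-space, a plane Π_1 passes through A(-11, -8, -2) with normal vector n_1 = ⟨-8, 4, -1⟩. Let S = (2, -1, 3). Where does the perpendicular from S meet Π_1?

(-6, 3, 2)

Π_1: n_1·r = n_1·A gives -8x + 4y - z = 58.
Foot = S − λn with λ = (n·S − d)/|n|² = (-23 − 58)/81 = -1.
Foot = (2, -1, 3) − (-1)·(-8, 4, -1) = (-6, 3, 2).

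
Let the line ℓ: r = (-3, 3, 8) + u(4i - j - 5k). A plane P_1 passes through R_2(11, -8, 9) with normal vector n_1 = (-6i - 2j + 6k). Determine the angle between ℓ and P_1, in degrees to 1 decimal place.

P_1: n_1·r = n_1·R_2 gives -6x - 2y + 6z = 4.
sin θ = |n·v| / (|n||v|) = |-52| / (√76 · √42) = 0.92039.
θ ≈ 67.0°.

67.0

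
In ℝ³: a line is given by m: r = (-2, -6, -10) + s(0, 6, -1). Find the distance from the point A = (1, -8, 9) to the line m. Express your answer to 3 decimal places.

Taking (-2, -6, -10) on m with direction v = (0, 6, -1): w = A − (-2, -6, -10) = (3, -2, 19), and w × v = (-112, 3, 18).
Distance = |w × v| / |v| = √12877 / √37 ≈ 18.655.

18.655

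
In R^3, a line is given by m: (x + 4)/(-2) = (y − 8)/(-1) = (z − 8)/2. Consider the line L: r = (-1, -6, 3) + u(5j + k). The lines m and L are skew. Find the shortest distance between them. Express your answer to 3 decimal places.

0.733

m has direction (-2, -1, 2) through (-4, 8, 8).
Common perpendicular direction n = (-2, -1, 2) × (0, 5, 1) = (-11, 2, -10).
With w = (-1, -6, 3) − (-4, 8, 8) = (3, -14, -5), w · n = -11.
Distance = |w · n| / |n| = |-11| / √225 ≈ 0.733.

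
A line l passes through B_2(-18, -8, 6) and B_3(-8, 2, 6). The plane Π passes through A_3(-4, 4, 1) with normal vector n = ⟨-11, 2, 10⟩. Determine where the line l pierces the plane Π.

A direction vector for l is B_3 − B_2 = (10, 10, 0).
Π: n·r = n·A_3 gives -11x + 2y + 10z = 62.
Substitute r = (-18, -8, 6) + t(10, 10, 0) into the plane: 242 + (-90)t = 62, so t = 2.
Intersection: (-18, -8, 6) + 2·(10, 10, 0) = (2, 12, 6).

(2, 12, 6)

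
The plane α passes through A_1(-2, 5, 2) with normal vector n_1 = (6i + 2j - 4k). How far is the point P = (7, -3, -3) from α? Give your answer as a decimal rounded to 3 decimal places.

7.751

α: n_1·r = n_1·A_1 gives 6x + 2y - 4z = -10.
n·P − d = (6)·(7) + (2)·(-3) + (-4)·(-3) − (-10) = 58; |n| = √56.
Distance = |58| / √56 = 58/√56 ≈ 7.751.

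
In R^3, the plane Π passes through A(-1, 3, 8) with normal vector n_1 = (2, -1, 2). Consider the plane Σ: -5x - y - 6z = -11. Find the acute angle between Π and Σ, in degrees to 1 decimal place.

27.3

Π: n_1·r = n_1·A gives 2x - y + 2z = 11.
cos θ = |n₁·n₂| / (|n₁||n₂|) = |-21| / (√9 · √62).
θ = arccos(0.88900) ≈ 27.3°.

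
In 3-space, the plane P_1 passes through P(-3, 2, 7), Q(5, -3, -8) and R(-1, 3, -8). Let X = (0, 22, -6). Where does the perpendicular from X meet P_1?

PQ = (8, -5, -15), PR = (2, 1, -15); a normal to P_1 is PQ × PR = (90, 90, 18).
Using P: P_1 has equation 90x + 90y + 18z = 36.
Foot = X − λn with λ = (n·X − d)/|n|² = (1872 − 36)/16524 = 1/9.
Foot = (0, 22, -6) − (1/9)·(90, 90, 18) = (-10, 12, -8).

(-10, 12, -8)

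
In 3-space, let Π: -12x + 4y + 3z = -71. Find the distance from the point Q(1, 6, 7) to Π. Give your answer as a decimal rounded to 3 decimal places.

8.000

n·Q − d = (-12)·(1) + (4)·(6) + (3)·(7) − (-71) = 104; |n| = √169.
Distance = |104| / √169 = 104/√169 ≈ 8.000.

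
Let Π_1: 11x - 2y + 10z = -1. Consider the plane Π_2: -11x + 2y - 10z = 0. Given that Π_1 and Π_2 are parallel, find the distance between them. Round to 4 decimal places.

Rescale Π_2 by 1/(-1): 11x - 2y + 10z = 0. Then distance = |-1 − 0| / √225 ≈ 0.0667.

0.0667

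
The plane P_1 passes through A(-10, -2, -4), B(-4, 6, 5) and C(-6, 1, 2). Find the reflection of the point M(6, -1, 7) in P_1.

AB = (6, 8, 9), AC = (4, 3, 6); a normal to P_1 is AB × AC = (21, 0, -14).
Using A: P_1 has equation 21x - 14z = -154.
λ = (n·M − d)/|n|² = (28 − (-154))/637 = 2/7.
Reflection = M − 2λn = (6, -1, 7) − (4/7)·(21, 0, -14) = (-6, -1, 15).

(-6, -1, 15)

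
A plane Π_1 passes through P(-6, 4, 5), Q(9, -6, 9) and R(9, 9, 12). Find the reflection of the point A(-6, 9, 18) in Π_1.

PQ = (15, -10, 4), PR = (15, 5, 7); a normal to Π_1 is PQ × PR = (-90, -45, 225).
Using P: Π_1 has equation -90x - 45y + 225z = 1485.
λ = (n·A − d)/|n|² = (4185 − 1485)/60750 = 2/45.
Reflection = A − 2λn = (-6, 9, 18) − (4/45)·(-90, -45, 225) = (2, 13, -2).

(2, 13, -2)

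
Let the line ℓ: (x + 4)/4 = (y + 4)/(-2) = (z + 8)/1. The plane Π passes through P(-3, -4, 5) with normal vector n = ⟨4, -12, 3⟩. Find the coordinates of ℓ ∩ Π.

(0, -6, -7)

ℓ has direction (4, -2, 1) through (-4, -4, -8).
Π: n·r = n·P gives 4x - 12y + 3z = 51.
Substitute r = (-4, -4, -8) + t(4, -2, 1) into the plane: 8 + 43t = 51, so t = 1.
Intersection: (-4, -4, -8) + 1·(4, -2, 1) = (0, -6, -7).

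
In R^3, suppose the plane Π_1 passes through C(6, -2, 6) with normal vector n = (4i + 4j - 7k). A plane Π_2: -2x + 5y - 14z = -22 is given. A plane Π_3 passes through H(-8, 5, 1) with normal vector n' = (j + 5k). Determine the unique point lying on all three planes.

(-3, 0, 2)

Π_1: n·r = n·C gives 4x + 4y - 7z = -26.
Π_3: n'·r = n'·H gives y + 5z = 10.
Solving the 3×3 linear system 4x + 4y - 7z = -26, -2x + 5y - 14z = -22, y + 5z = 10 (e.g. by elimination or Cramer's rule, determinant = 210) gives (-3, 0, 2).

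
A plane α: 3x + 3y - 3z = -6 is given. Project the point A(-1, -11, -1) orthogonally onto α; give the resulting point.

Foot = A − λn with λ = (n·A − d)/|n|² = (-33 − (-6))/27 = -1.
Foot = (-1, -11, -1) − (-1)·(3, 3, -3) = (2, -8, -4).

(2, -8, -4)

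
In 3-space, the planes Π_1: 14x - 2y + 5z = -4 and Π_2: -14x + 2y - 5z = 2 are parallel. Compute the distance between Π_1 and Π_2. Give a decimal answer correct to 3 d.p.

0.133

Rescale Π_2 by 1/(-1): 14x - 2y + 5z = -2. Then distance = |-4 − (-2)| / √225 ≈ 0.133.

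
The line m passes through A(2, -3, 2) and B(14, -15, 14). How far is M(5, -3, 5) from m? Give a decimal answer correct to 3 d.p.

A direction vector for m is B − A = (12, -12, 12).
Taking (2, -3, 2) on m with direction v = (12, -12, 12): w = M − (2, -3, 2) = (3, 0, 3), and w × v = (36, 0, -36).
Distance = |w × v| / |v| = √2592 / √432 ≈ 2.449.

2.449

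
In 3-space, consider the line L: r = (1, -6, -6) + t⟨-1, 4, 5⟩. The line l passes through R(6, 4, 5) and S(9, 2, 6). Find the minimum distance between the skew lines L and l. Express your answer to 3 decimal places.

5.108

A direction vector for l is S − R = (3, -2, 1).
Common perpendicular direction n = (-1, 4, 5) × (3, -2, 1) = (14, 16, -10).
With w = (6, 4, 5) − (1, -6, -6) = (5, 10, 11), w · n = 120.
Distance = |w · n| / |n| = |120| / √552 ≈ 5.108.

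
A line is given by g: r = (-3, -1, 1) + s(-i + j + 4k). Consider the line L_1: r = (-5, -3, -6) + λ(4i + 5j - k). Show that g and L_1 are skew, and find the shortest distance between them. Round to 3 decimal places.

2.744

Common perpendicular direction n = (-1, 1, 4) × (4, 5, -1) = (-21, 15, -9).
With w = (-5, -3, -6) − (-3, -1, 1) = (-2, -2, -7), w · n = 75.
Since n ≠ 0 the lines are not parallel, and w · n = 75 ≠ 0 so they do not intersect; hence they are skew.
Distance = |w · n| / |n| = |75| / √747 ≈ 2.744.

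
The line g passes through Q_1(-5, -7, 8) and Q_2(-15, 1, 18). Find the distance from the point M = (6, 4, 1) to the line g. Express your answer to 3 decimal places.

A direction vector for g is Q_2 − Q_1 = (-10, 8, 10).
Taking (-5, -7, 8) on g with direction v = (-10, 8, 10): w = M − (-5, -7, 8) = (11, 11, -7), and w × v = (166, -40, 198).
Distance = |w × v| / |v| = √68360 / √264 ≈ 16.092.

16.092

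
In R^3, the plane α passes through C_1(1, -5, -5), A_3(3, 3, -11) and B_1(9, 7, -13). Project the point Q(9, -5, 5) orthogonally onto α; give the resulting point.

C_1A_3 = (2, 8, -6), C_1B_1 = (8, 12, -8); a normal to α is C_1A_3 × C_1B_1 = (8, -32, -40).
Using C_1: α has equation 8x - 32y - 40z = 368.
Foot = Q − λn with λ = (n·Q − d)/|n|² = (32 − 368)/2688 = -1/8.
Foot = (9, -5, 5) − (-1/8)·(8, -32, -40) = (10, -9, 0).

(10, -9, 0)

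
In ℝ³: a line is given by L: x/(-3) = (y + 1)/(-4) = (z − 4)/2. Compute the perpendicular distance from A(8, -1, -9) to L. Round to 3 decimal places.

12.116

L has direction (-3, -4, 2) through (0, -1, 4).
Taking (0, -1, 4) on L with direction v = (-3, -4, 2): w = A − (0, -1, 4) = (8, 0, -13), and w × v = (-52, 23, -32).
Distance = |w × v| / |v| = √4257 / √29 ≈ 12.116.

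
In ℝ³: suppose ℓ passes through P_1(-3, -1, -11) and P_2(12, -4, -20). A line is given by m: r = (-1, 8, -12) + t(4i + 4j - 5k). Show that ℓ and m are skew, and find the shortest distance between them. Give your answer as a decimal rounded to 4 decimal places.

A direction vector for ℓ is P_2 − P_1 = (15, -3, -9).
Common perpendicular direction n = (15, -3, -9) × (4, 4, -5) = (51, 39, 72).
With w = (-1, 8, -12) − (-3, -1, -11) = (2, 9, -1), w · n = 381.
Since n ≠ 0 the lines are not parallel, and w · n = 381 ≠ 0 so they do not intersect; hence they are skew.
Distance = |w · n| / |n| = |381| / √9306 ≈ 3.9495.

3.9495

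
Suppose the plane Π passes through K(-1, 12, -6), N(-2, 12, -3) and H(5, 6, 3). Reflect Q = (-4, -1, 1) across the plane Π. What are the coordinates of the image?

KN = (-1, 0, 3), KH = (6, -6, 9); a normal to Π is KN × KH = (18, 27, 6).
Using K: Π has equation 18x + 27y + 6z = 270.
λ = (n·Q − d)/|n|² = (-93 − 270)/1089 = -1/3.
Reflection = Q − 2λn = (-4, -1, 1) − (-2/3)·(18, 27, 6) = (8, 17, 5).

(8, 17, 5)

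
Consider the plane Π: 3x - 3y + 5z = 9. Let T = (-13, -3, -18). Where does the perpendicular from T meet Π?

Foot = T − λn with λ = (n·T − d)/|n|² = (-120 − 9)/43 = -3.
Foot = (-13, -3, -18) − (-3)·(3, -3, 5) = (-4, -12, -3).

(-4, -12, -3)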